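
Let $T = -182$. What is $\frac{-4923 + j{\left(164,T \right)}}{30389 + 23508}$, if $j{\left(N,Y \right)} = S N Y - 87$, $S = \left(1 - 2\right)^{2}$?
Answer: $- \frac{34858}{53897} \approx -0.64675$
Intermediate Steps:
$S = 1$ ($S = \left(-1\right)^{2} = 1$)
$j{\left(N,Y \right)} = -87 + N Y$ ($j{\left(N,Y \right)} = 1 N Y - 87 = N Y - 87 = -87 + N Y$)
$\frac{-4923 + j{\left(164,T \right)}}{30389 + 23508} = \frac{-4923 + \left(-87 + 164 \left(-182\right)\right)}{30389 + 23508} = \frac{-4923 - 29935}{53897} = \left(-4923 - 29935\right) \frac{1}{53897} = \left(-34858\right) \frac{1}{53897} = - \frac{34858}{53897}$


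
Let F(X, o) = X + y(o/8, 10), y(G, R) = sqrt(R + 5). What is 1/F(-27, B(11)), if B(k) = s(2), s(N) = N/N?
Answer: -9/238 - sqrt(15)/714 ≈ -0.043239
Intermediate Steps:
s(N) = 1
y(G, R) = sqrt(5 + R)
B(k) = 1
F(X, o) = X + sqrt(15) (F(X, o) = X + sqrt(5 + 10) = X + sqrt(15))
1/F(-27, B(11)) = 1/(-27 + sqrt(15))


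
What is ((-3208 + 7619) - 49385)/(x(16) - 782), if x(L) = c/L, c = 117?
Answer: 719584/12395 ≈ 58.054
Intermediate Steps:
x(L) = 117/L
((-3208 + 7619) - 49385)/(x(16) - 782) = ((-3208 + 7619) - 49385)/(117/16 - 782) = (4411 - 49385)/(117*(1/16) - 782) = -44974/(117/16 - 782) = -44974/(-12395/16) = -44974*(-16/12395) = 719584/12395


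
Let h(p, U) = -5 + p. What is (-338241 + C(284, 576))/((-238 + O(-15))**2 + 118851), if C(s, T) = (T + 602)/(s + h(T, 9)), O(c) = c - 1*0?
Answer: -15220783/8228700 ≈ -1.8497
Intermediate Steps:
O(c) = c (O(c) = c + 0 = c)
C(s, T) = (602 + T)/(-5 + T + s) (C(s, T) = (T + 602)/(s + (-5 + T)) = (602 + T)/(-5 + T + s))
(-338241 + C(284, 576))/((-238 + O(-15))**2 + 118851) = (-338241 + (602 + 576)/(-5 + 576 + 284))/((-238 - 15)**2 + 118851) = (-338241 + 1178/855)/((-253)**2 + 118851) = (-338241 + (1/855)*1178)/(64009 + 118851) = (-338241 + 62/45)/182860 = -15220783/45*1/182860 = -15220783/8228700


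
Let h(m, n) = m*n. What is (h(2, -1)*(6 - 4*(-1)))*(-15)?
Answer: 300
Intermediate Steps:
(h(2, -1)*(6 - 4*(-1)))*(-15) = ((2*(-1))*(6 - 4*(-1)))*(-15) = -2*(6 + 4)*(-15) = -2*10*(-15) = -20*(-15) = 300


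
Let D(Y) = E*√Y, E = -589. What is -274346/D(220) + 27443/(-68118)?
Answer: -27443/68118 + 137173*√55/32395 ≈ 31.000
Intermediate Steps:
D(Y) = -589*√Y
-274346/D(220) + 27443/(-68118) = -274346*(-√55/64790) + 27443/(-68118) = -274346*(-√55/64790) + 27443*(-1/68118) = -274346*(-√55/64790) - 27443/68118 = -(-137173)*√55/32395 - 27443/68118 = 137173*√55/32395 - 27443/68118 = -27443/68118 + 137173*√55/32395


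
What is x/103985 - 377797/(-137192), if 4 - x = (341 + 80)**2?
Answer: 14969722541/14265910120 ≈ 1.0493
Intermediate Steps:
x = -177237 (x = 4 - (341 + 80)**2 = 4 - 1*421**2 = 4 - 1*177241 = 4 - 177241 = -177237)
x/103985 - 377797/(-137192) = -177237/103985 - 377797/(-137192) = -177237*1/103985 - 377797*(-1/137192) = -177237/103985 + 377797/137192 = 14969722541/14265910120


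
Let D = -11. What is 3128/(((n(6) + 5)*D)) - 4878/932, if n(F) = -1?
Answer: -391241/5126 ≈ -76.325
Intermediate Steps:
3128/(((n(6) + 5)*D)) - 4878/932 = 3128/(((-1 + 5)*(-11))) - 4878/932 = 3128/((4*(-11))) - 4878*1/932 = 3128/(-44) - 2439/466 = 3128*(-1/44) - 2439/466 = -782/11 - 2439/466 = -391241/5126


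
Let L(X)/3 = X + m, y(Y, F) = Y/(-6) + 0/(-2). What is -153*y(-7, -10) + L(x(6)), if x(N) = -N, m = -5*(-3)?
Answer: -303/2 ≈ -151.50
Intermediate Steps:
m = 15
y(Y, F) = -Y/6 (y(Y, F) = Y*(-⅙) + 0*(-½) = -Y/6 + 0 = -Y/6)
L(X) = 45 + 3*X (L(X) = 3*(X + 15) = 3*(15 + X) = 45 + 3*X)
-153*y(-7, -10) + L(x(6)) = -(-51)*(-7)/2 + (45 + 3*(-1*6)) = -153*7/6 + (45 + 3*(-6)) = -357/2 + (45 - 18) = -357/2 + 27 = -303/2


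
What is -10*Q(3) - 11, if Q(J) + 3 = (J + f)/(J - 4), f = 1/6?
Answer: 152/3 ≈ 50.667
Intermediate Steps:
f = ⅙ ≈ 0.16667
Q(J) = -3 + (⅙ + J)/(-4 + J) (Q(J) = -3 + (J + ⅙)/(J - 4) = -3 + (⅙ + J)/(-4 + J))
-10*Q(3) - 11 = -5*(73 - 12*3)/(3*(-4 + 3)) - 11 = -5*(73 - 36)/(3*(-1)) - 11 = -5*(-1)*37/3 - 11 = -10*(-37/6) - 11 = 185/3 - 11 = 152/3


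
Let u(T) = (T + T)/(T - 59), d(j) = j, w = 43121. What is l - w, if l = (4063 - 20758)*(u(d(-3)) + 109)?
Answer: -57799241/31 ≈ -1.8645e+6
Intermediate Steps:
u(T) = 2*T/(-59 + T) (u(T) = (2*T)/(-59 + T) = 2*T/(-59 + T))
l = -56462490/31 (l = (4063 - 20758)*(2*(-3)/(-59 - 3) + 109) = -16695*(2*(-3)/(-62) + 109) = -16695*(2*(-3)*(-1/62) + 109) = -16695*(3/31 + 109) = -16695*3382/31 = -56462490/31 ≈ -1.8214e+6)
l - w = -56462490/31 - 1*43121 = -56462490/31 - 43121 = -57799241/31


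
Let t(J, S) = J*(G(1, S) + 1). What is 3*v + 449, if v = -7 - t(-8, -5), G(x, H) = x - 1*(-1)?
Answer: 500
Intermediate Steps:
G(x, H) = 1 + x (G(x, H) = x + 1 = 1 + x)
t(J, S) = 3*J (t(J, S) = J*((1 + 1) + 1) = J*(2 + 1) = J*3 = 3*J)
v = 17 (v = -7 - 3*(-8) = -7 - 1*(-24) = -7 + 24 = 17)
3*v + 449 = 3*17 + 449 = 51 + 449 = 500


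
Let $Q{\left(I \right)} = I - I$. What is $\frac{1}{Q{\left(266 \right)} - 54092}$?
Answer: $- \frac{1}{54092} \approx -1.8487 \cdot 10^{-5}$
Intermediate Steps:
$Q{\left(I \right)} = 0$
$\frac{1}{Q{\left(266 \right)} - 54092} = \frac{1}{0 - 54092} = \frac{1}{-54092} = - \frac{1}{54092}$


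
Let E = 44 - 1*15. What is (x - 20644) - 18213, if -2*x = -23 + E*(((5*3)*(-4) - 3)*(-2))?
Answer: -81345/2 ≈ -40673.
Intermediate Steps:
E = 29 (E = 44 - 15 = 29)
x = -3631/2 (x = -(-23 + 29*(((5*3)*(-4) - 3)*(-2)))/2 = -(-23 + 29*((15*(-4) - 3)*(-2)))/2 = -(-23 + 29*((-60 - 3)*(-2)))/2 = -(-23 + 29*(-63*(-2)))/2 = -(-23 + 29*126)/2 = -(-23 + 3654)/2 = -½*3631 = -3631/2 ≈ -1815.5)
(x - 20644) - 18213 = (-3631/2 - 20644) - 18213 = -44919/2 - 18213 = -81345/2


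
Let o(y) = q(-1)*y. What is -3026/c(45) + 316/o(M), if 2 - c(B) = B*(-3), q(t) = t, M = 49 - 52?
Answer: 34214/411 ≈ 83.246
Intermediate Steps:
M = -3
c(B) = 2 + 3*B (c(B) = 2 - B*(-3) = 2 - (-3)*B = 2 + 3*B)
o(y) = -y
-3026/c(45) + 316/o(M) = -3026/(2 + 3*45) + 316/((-1*(-3))) = -3026/(2 + 135) + 316/3 = -3026/137 + 316*(⅓) = -3026*1/137 + 316/3 = -3026/137 + 316/3 = 34214/411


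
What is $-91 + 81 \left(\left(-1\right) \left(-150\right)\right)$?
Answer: $12059$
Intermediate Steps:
$-91 + 81 \left(\left(-1\right) \left(-150\right)\right) = -91 + 81 \cdot 150 = -91 + 12150 = 12059$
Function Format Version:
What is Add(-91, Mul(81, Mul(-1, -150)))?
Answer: 12059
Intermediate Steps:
Add(-91, Mul(81, Mul(-1, -150))) = Add(-91, Mul(81, 150)) = Add(-91, 12150) = 12059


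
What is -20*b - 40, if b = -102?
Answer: 2000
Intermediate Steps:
-20*b - 40 = -20*(-102) - 40 = 2040 - 40 = 2000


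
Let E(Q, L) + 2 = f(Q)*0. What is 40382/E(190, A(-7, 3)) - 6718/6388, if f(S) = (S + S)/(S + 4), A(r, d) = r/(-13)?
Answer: -64493413/3194 ≈ -20192.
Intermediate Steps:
A(r, d) = -r/13 (A(r, d) = r*(-1/13) = -r/13)
f(S) = 2*S/(4 + S) (f(S) = (2*S)/(4 + S) = 2*S/(4 + S))
E(Q, L) = -2 (E(Q, L) = -2 + (2*Q/(4 + Q))*0 = -2 + 0 = -2)
40382/E(190, A(-7, 3)) - 6718/6388 = 40382/(-2) - 6718/6388 = 40382*(-1/2) - 6718*1/6388 = -20191 - 3359/3194 = -64493413/3194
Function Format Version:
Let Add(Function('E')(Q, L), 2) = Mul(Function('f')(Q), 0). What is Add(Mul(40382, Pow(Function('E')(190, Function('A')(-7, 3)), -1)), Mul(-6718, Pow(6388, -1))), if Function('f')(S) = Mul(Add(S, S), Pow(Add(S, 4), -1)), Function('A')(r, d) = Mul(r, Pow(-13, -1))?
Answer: Rational(-64493413, 3194) ≈ -20192.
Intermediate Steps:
Function('A')(r, d) = Mul(Rational(-1, 13), r) (Function('A')(r, d) = Mul(r, Rational(-1, 13)) = Mul(Rational(-1, 13), r))
Function('f')(S) = Mul(2, S, Pow(Add(4, S), -1)) (Function('f')(S) = Mul(Mul(2, S), Pow(Add(4, S), -1)) = Mul(2, S, Pow(Add(4, S), -1)))
Function('E')(Q, L) = -2 (Function('E')(Q, L) = Add(-2, Mul(Mul(2, Q, Pow(Add(4, Q), -1)), 0)) = Add(-2, 0) = -2)
Add(Mul(40382, Pow(Function('E')(190, Function('A')(-7, 3)), -1)), Mul(-6718, Pow(6388, -1))) = Add(Mul(40382, Pow(-2, -1)), Mul(-6718, Pow(6388, -1))) = Add(Mul(40382, Rational(-1, 2)), Mul(-6718, Rational(1, 6388))) = Add(-20191, Rational(-3359, 3194)) = Rational(-64493413, 3194)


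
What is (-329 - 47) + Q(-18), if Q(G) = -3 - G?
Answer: -361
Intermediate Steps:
(-329 - 47) + Q(-18) = (-329 - 47) + (-3 - 1*(-18)) = -376 + (-3 + 18) = -376 + 15 = -361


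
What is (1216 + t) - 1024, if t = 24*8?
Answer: 384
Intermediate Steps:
t = 192
(1216 + t) - 1024 = (1216 + 192) - 1024 = 1408 - 1024 = 384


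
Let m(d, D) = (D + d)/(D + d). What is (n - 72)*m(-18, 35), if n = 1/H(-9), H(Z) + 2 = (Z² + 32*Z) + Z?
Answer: -15697/218 ≈ -72.005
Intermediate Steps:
H(Z) = -2 + Z² + 33*Z (H(Z) = -2 + ((Z² + 32*Z) + Z) = -2 + (Z² + 33*Z) = -2 + Z² + 33*Z)
n = -1/218 (n = 1/(-2 + (-9)² + 33*(-9)) = 1/(-2 + 81 - 297) = 1/(-218) = -1/218 ≈ -0.0045872)
m(d, D) = 1
(n - 72)*m(-18, 35) = (-1/218 - 72)*1 = -15697/218*1 = -15697/218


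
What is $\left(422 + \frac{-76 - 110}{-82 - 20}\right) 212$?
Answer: $\frac{1527460}{17} \approx 89851.0$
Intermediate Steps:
$\left(422 + \frac{-76 - 110}{-82 - 20}\right) 212 = \left(422 - \frac{186}{-102}\right) 212 = \left(422 - - \frac{31}{17}\right) 212 = \left(422 + \frac{31}{17}\right) 212 = \frac{7205}{17} \cdot 212 = \frac{1527460}{17}$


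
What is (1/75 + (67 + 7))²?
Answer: 30813601/5625 ≈ 5478.0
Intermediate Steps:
(1/75 + (67 + 7))² = (1/75 + 74)² = (5551/75)² = 30813601/5625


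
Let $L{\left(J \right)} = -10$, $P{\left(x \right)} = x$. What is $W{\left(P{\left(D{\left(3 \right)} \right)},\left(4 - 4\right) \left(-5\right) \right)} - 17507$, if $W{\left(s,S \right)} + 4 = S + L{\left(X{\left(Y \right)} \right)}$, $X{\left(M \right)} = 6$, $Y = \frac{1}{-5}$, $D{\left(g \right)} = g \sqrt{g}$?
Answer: $-17521$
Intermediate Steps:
$D{\left(g \right)} = g^{\frac{3}{2}}$
$Y = - \frac{1}{5} \approx -0.2$
$W{\left(s,S \right)} = -14 + S$ ($W{\left(s,S \right)} = -4 + \left(S - 10\right) = -4 + \left(-10 + S\right) = -14 + S$)
$W{\left(P{\left(D{\left(3 \right)} \right)},\left(4 - 4\right) \left(-5\right) \right)} - 17507 = \left(-14 + \left(4 - 4\right) \left(-5\right)\right) - 17507 = \left(-14 + 0 \left(-5\right)\right) - 17507 = \left(-14 + 0\right) - 17507 = -14 - 17507 = -17521$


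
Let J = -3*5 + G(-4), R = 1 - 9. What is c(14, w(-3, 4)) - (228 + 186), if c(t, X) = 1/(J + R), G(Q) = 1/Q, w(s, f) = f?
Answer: -38506/93 ≈ -414.04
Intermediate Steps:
R = -8
J = -61/4 (J = -3*5 + 1/(-4) = -15 - ¼ = -61/4 ≈ -15.250)
c(t, X) = -4/93 (c(t, X) = 1/(-61/4 - 8) = 1/(-93/4) = -4/93)
c(14, w(-3, 4)) - (228 + 186) = -4/93 - (228 + 186) = -4/93 - 1*414 = -4/93 - 414 = -38506/93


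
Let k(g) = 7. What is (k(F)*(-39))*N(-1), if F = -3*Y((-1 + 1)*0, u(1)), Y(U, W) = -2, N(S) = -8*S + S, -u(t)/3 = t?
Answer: -1911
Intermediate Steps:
u(t) = -3*t
N(S) = -7*S
F = 6 (F = -3*(-2) = 6)
(k(F)*(-39))*N(-1) = (7*(-39))*(-7*(-1)) = -273*7 = -1911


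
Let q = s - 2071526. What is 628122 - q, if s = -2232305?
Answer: 4931953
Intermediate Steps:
q = -4303831 (q = -2232305 - 2071526 = -4303831)
628122 - q = 628122 - 1*(-4303831) = 628122 + 4303831 = 4931953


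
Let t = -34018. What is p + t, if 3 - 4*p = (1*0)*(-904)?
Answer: -136069/4 ≈ -34017.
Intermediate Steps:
p = ¾ (p = ¾ - 1*0*(-904)/4 = ¾ - 0*(-904) = ¾ - ¼*0 = ¾ + 0 = ¾ ≈ 0.75000)
p + t = ¾ - 34018 = -136069/4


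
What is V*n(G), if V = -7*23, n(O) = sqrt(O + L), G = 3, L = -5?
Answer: -161*I*sqrt(2) ≈ -227.69*I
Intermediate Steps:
n(O) = sqrt(-5 + O) (n(O) = sqrt(O - 5) = sqrt(-5 + O))
V = -161
V*n(G) = -161*sqrt(-5 + 3) = -161*I*sqrt(2)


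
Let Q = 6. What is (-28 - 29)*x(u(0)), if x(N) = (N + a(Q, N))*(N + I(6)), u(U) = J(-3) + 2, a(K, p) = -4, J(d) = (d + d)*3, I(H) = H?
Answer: -11400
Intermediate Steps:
J(d) = 6*d (J(d) = (2*d)*3 = 6*d)
u(U) = -16 (u(U) = 6*(-3) + 2 = -18 + 2 = -16)
x(N) = (-4 + N)*(6 + N) (x(N) = (N - 4)*(N + 6) = (-4 + N)*(6 + N))
(-28 - 29)*x(u(0)) = (-28 - 29)*(-24 + (-16)² + 2*(-16)) = -57*(-24 + 256 - 32) = -57*200 = -11400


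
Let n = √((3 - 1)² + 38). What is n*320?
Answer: 320*√42 ≈ 2073.8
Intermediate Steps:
n = √42 (n = √(2² + 38) = √(4 + 38) = √42 ≈ 6.4807)
n*320 = √42*320 = 320*√42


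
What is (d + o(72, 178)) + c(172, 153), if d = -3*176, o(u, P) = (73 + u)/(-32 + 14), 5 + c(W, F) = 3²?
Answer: -9577/18 ≈ -532.06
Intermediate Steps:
c(W, F) = 4 (c(W, F) = -5 + 3² = -5 + 9 = 4)
o(u, P) = -73/18 - u/18 (o(u, P) = (73 + u)/(-18) = (73 + u)*(-1/18) = -73/18 - u/18)
d = -528
(d + o(72, 178)) + c(172, 153) = (-528 + (-73/18 - 1/18*72)) + 4 = (-528 + (-73/18 - 4)) + 4 = (-528 - 145/18) + 4 = -9649/18 + 4 = -9577/18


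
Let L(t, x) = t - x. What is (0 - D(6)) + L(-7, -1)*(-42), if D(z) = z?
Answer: 246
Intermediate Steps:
(0 - D(6)) + L(-7, -1)*(-42) = (0 - 1*6) + (-7 - 1*(-1))*(-42) = (0 - 6) + (-7 + 1)*(-42) = -6 - 6*(-42) = -6 + 252 = 246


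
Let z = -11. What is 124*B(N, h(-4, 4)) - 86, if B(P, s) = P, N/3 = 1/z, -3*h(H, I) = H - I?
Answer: -1318/11 ≈ -119.82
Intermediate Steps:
h(H, I) = -H/3 + I/3 (h(H, I) = -(H - I)/3 = -H/3 + I/3)
N = -3/11 (N = 3/(-11) = 3*(-1/11) = -3/11 ≈ -0.27273)
124*B(N, h(-4, 4)) - 86 = 124*(-3/11) - 86 = -372/11 - 86 = -1318/11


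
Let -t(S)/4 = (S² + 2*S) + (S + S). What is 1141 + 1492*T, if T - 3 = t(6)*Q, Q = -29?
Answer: 10389937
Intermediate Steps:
t(S) = -16*S - 4*S² (t(S) = -4*((S² + 2*S) + (S + S)) = -4*((S² + 2*S) + 2*S) = -4*(S² + 4*S) = -16*S - 4*S²)
T = 6963 (T = 3 - 4*6*(4 + 6)*(-29) = 3 - 4*6*10*(-29) = 3 - 240*(-29) = 3 + 6960 = 6963)
1141 + 1492*T = 1141 + 1492*6963 = 1141 + 10388796 = 10389937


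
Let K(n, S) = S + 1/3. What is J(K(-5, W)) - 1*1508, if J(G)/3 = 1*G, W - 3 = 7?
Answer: -1477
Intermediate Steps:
W = 10 (W = 3 + 7 = 10)
K(n, S) = 1/3 + S (K(n, S) = S + 1/3 = 1/3 + S)
J(G) = 3*G (J(G) = 3*(1*G) = 3*G)
J(K(-5, W)) - 1*1508 = 3*(1/3 + 10) - 1*1508 = 3*(31/3) - 1508 = 31 - 1508 = -1477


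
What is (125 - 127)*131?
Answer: -262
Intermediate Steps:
(125 - 127)*131 = -2*131 = -262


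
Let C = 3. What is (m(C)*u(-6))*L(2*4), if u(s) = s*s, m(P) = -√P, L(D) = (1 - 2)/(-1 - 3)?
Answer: -9*√3 ≈ -15.588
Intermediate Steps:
L(D) = ¼ (L(D) = -1/(-4) = -1*(-¼) = ¼)
u(s) = s²
(m(C)*u(-6))*L(2*4) = (-√3*(-6)²)*(¼) = (-√3*36)*(¼) = -36*√3*(¼) = -9*√3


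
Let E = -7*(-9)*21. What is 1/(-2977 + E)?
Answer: -1/1654 ≈ -0.00060460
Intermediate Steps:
E = 1323 (E = 63*21 = 1323)
1/(-2977 + E) = 1/(-2977 + 1323) = 1/(-1654) = -1/1654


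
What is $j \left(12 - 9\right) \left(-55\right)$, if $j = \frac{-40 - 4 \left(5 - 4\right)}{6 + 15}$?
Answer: $\frac{2420}{7} \approx 345.71$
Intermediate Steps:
$j = - \frac{44}{21}$ ($j = \frac{-40 - 4}{21} = \left(-40 - 4\right) \frac{1}{21} = \left(-44\right) \frac{1}{21} = - \frac{44}{21} \approx -2.0952$)
$j \left(12 - 9\right) \left(-55\right) = - \frac{44 \left(12 - 9\right)}{21} \left(-55\right) = \left(- \frac{44}{21}\right) 3 \left(-55\right) = \left(- \frac{44}{7}\right) \left(-55\right) = \frac{2420}{7}$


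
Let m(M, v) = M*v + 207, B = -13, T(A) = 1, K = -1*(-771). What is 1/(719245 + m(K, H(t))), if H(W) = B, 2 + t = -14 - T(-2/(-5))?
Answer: 1/709429 ≈ 1.4096e-6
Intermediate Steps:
K = 771
t = -17 (t = -2 + (-14 - 1*1) = -2 + (-14 - 1) = -2 - 15 = -17)
H(W) = -13
m(M, v) = 207 + M*v
1/(719245 + m(K, H(t))) = 1/(719245 + (207 + 771*(-13))) = 1/(719245 + (207 - 10023)) = 1/(719245 - 9816) = 1/709429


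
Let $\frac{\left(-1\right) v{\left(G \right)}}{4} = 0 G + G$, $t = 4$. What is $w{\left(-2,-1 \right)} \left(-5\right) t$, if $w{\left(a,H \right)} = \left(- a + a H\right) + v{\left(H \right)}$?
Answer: $-160$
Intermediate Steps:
$v{\left(G \right)} = - 4 G$ ($v{\left(G \right)} = - 4 \left(0 G + G\right) = - 4 \left(0 + G\right) = - 4 G$)
$w{\left(a,H \right)} = - a - 4 H + H a$ ($w{\left(a,H \right)} = \left(- a + a H\right) - 4 H = \left(- a + H a\right) - 4 H = - a - 4 H + H a$)
$w{\left(-2,-1 \right)} \left(-5\right) t = \left(\left(-1\right) \left(-2\right) - -4 - -2\right) \left(-5\right) 4 = \left(2 + 4 + 2\right) \left(-5\right) 4 = 8 \left(-5\right) 4 = \left(-40\right) 4 = -160$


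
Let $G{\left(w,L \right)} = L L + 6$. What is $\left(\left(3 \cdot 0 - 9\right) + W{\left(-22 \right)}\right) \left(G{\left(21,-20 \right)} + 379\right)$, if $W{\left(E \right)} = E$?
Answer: $-24335$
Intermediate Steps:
$G{\left(w,L \right)} = 6 + L^{2}$ ($G{\left(w,L \right)} = L^{2} + 6 = 6 + L^{2}$)
$\left(\left(3 \cdot 0 - 9\right) + W{\left(-22 \right)}\right) \left(G{\left(21,-20 \right)} + 379\right) = \left(\left(3 \cdot 0 - 9\right) - 22\right) \left(\left(6 + \left(-20\right)^{2}\right) + 379\right) = \left(\left(0 - 9\right) - 22\right) \left(\left(6 + 400\right) + 379\right) = \left(-9 - 22\right) \left(406 + 379\right) = \left(-31\right) 785 = -24335$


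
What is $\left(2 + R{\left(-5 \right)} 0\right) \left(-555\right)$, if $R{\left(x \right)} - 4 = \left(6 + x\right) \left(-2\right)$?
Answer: $-1110$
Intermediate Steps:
$R{\left(x \right)} = -8 - 2 x$ ($R{\left(x \right)} = 4 + \left(6 + x\right) \left(-2\right) = 4 - \left(12 + 2 x\right) = -8 - 2 x$)
$\left(2 + R{\left(-5 \right)} 0\right) \left(-555\right) = \left(2 + \left(-8 - -10\right) 0\right) \left(-555\right) = \left(2 + \left(-8 + 10\right) 0\right) \left(-555\right) = \left(2 + 2 \cdot 0\right) \left(-555\right) = \left(2 + 0\right) \left(-555\right) = 2 \left(-555\right) = -1110$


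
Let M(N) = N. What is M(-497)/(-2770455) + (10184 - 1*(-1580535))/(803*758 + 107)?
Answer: 1469105990434/562200121785 ≈ 2.6131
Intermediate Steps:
M(-497)/(-2770455) + (10184 - 1*(-1580535))/(803*758 + 107) = -497/(-2770455) + (10184 - 1*(-1580535))/(803*758 + 107) = -497*(-1/2770455) + (10184 + 1580535)/(608674 + 107) = 497/2770455 + 1590719/608781 = 1469105990434/562200121785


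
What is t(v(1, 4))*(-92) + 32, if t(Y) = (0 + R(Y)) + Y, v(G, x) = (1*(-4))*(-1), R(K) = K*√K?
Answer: -1072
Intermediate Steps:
R(K) = K^(3/2)
v(G, x) = 4 (v(G, x) = -4*(-1) = 4)
t(Y) = Y + Y^(3/2) (t(Y) = (0 + Y^(3/2)) + Y = Y^(3/2) + Y = Y + Y^(3/2))
t(v(1, 4))*(-92) + 32 = (4 + 4^(3/2))*(-92) + 32 = (4 + 8)*(-92) + 32 = 12*(-92) + 32 = -1104 + 32 = -1072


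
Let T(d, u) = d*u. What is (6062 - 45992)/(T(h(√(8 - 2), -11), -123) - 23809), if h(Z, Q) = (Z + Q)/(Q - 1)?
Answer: 15283127640/9155991883 + 6548520*√6/9155991883 ≈ 1.6709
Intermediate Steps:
h(Z, Q) = (Q + Z)/(-1 + Q)
(6062 - 45992)/(T(h(√(8 - 2), -11), -123) - 23809) = (6062 - 45992)/(((-11 + √(8 - 2))/(-1 - 11))*(-123) - 23809) = -39930/(((-11 + √6)/(-12))*(-123) - 23809) = -39930/(-(-11 + √6)/12*(-123) - 23809) = -39930/((11/12 - √6/12)*(-123) - 23809) = -39930/((-451/4 + 41*√6/4) - 23809) = -39930/(-95687/4 + 41*√6/4)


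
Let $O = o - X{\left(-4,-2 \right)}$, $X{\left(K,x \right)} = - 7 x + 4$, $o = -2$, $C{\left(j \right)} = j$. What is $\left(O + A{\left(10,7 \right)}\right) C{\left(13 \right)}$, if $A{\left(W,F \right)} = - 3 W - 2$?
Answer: $-676$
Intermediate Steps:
$X{\left(K,x \right)} = 4 - 7 x$
$A{\left(W,F \right)} = -2 - 3 W$
$O = -20$ ($O = -2 - \left(4 - -14\right) = -2 - \left(4 + 14\right) = -2 - 18 = -20$)
$\left(O + A{\left(10,7 \right)}\right) C{\left(13 \right)} = \left(-20 - 32\right) 13 = \left(-52\right) 13 = -676$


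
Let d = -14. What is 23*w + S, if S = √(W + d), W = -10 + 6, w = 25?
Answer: 575 + 3*I*√2 ≈ 575.0 + 4.2426*I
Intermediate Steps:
W = -4
S = 3*I*√2 (S = √(-4 - 14) = √(-18) = 3*I*√2 ≈ 4.2426*I)
23*w + S = 23*25 + 3*I*√2 = 575 + 3*I*√2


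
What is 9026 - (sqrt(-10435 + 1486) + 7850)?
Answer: 1176 - I*sqrt(8949) ≈ 1176.0 - 94.599*I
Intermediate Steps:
9026 - (sqrt(-10435 + 1486) + 7850) = 9026 - (sqrt(-8949) + 7850) = 9026 - (I*sqrt(8949) + 7850) = 9026 - (7850 + I*sqrt(8949)) = 9026 + (-7850 - I*sqrt(8949)) = 1176 - I*sqrt(8949)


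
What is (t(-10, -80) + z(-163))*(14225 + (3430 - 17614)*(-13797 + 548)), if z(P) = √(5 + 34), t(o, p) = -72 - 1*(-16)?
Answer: -10524530296 + 187938041*√39 ≈ -9.3509e+9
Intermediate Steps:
t(o, p) = -56 (t(o, p) = -72 + 16 = -56)
z(P) = √39
(t(-10, -80) + z(-163))*(14225 + (3430 - 17614)*(-13797 + 548)) = (-56 + √39)*(14225 + (3430 - 17614)*(-13797 + 548)) = (-56 + √39)*(14225 - 14184*(-13249)) = (-56 + √39)*(14225 + 187923816) = (-56 + √39)*187938041 = -10524530296 + 187938041*√39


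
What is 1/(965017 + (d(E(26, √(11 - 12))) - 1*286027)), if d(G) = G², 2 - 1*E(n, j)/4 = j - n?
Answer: 345759/239098973570 + 224*I/119549486785 ≈ 1.4461e-6 + 1.8737e-9*I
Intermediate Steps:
E(n, j) = 8 - 4*j + 4*n (E(n, j) = 8 - 4*(j - n) = 8 + (-4*j + 4*n) = 8 - 4*j + 4*n)
1/(965017 + (d(E(26, √(11 - 12))) - 1*286027)) = 1/(965017 + ((8 - 4*√(11 - 12) + 4*26)² - 1*286027)) = 1/(965017 + ((8 - 4*I + 104)² - 286027)) = 1/(965017 + ((112 - 4*I)² - 286027)) = 1/(965017 + (-286027 + (112 - 4*I)²)) = 1/(678990 + (112 - 4*I)²)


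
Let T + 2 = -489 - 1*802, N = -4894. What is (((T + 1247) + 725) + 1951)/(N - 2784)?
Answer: -1315/3839 ≈ -0.34254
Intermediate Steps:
T = -1293 (T = -2 + (-489 - 1*802) = -2 + (-489 - 802) = -2 - 1291 = -1293)
(((T + 1247) + 725) + 1951)/(N - 2784) = (((-1293 + 1247) + 725) + 1951)/(-4894 - 2784) = ((-46 + 725) + 1951)/(-7678) = (679 + 1951)*(-1/7678) = 2630*(-1/7678) = -1315/3839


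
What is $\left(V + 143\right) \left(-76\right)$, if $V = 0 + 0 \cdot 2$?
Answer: $-10868$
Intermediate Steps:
$V = 0$ ($V = 0 + 0 = 0$)
$\left(V + 143\right) \left(-76\right) = \left(0 + 143\right) \left(-76\right) = 143 \left(-76\right) = -10868$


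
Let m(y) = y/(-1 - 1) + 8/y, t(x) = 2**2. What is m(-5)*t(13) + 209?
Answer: 1063/5 ≈ 212.60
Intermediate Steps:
t(x) = 4
m(y) = 8/y - y/2 (m(y) = y/(-2) + 8/y = y*(-1/2) + 8/y = -y/2 + 8/y = 8/y - y/2)
m(-5)*t(13) + 209 = (8/(-5) - 1/2*(-5))*4 + 209 = (8*(-1/5) + 5/2)*4 + 209 = (-8/5 + 5/2)*4 + 209 = (9/10)*4 + 209 = 18/5 + 209 = 1063/5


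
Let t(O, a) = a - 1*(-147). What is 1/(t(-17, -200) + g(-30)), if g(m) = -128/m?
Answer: -15/731 ≈ -0.020520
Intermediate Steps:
t(O, a) = 147 + a (t(O, a) = a + 147 = 147 + a)
1/(t(-17, -200) + g(-30)) = 1/((147 - 200) - 128/(-30)) = 1/(-53 - 128*(-1/30)) = 1/(-53 + 64/15) = 1/(-731/15) = -15/731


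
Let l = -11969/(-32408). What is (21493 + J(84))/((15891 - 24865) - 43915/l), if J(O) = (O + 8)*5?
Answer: -262755457/1530607126 ≈ -0.17167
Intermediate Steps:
l = 11969/32408 (l = -11969*(-1/32408) = 11969/32408 ≈ 0.36932)
J(O) = 40 + 5*O (J(O) = (8 + O)*5 = 40 + 5*O)
(21493 + J(84))/((15891 - 24865) - 43915/l) = (21493 + (40 + 5*84))/((15891 - 24865) - 43915/11969/32408) = (21493 + (40 + 420))/(-8974 - 43915*32408/11969) = (21493 + 460)/(-8974 - 1423197320/11969) = 21953/(-1530607126/11969) = 21953*(-11969/1530607126) = -262755457/1530607126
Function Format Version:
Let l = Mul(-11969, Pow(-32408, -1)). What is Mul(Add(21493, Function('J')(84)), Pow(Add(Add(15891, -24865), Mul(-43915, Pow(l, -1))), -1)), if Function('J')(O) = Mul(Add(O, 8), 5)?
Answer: Rational(-262755457, 1530607126) ≈ -0.17167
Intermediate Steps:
l = Rational(11969, 32408) (l = Mul(-11969, Rational(-1, 32408)) = Rational(11969, 32408) ≈ 0.36932)
Function('J')(O) = Add(40, Mul(5, O)) (Function('J')(O) = Mul(Add(8, O), 5) = Add(40, Mul(5, O)))
Mul(Add(21493, Function('J')(84)), Pow(Add(Add(15891, -24865), Mul(-43915, Pow(l, -1))), -1)) = Mul(Add(21493, Add(40, Mul(5, 84))), Pow(Add(Add(15891, -24865), Mul(-43915, Pow(Rational(11969, 32408), -1))), -1)) = Mul(Add(21493, Add(40, 420)), Pow(Add(-8974, Mul(-43915, Rational(32408, 11969))), -1)) = Mul(Add(21493, 460), Pow(Add(-8974, Rational(-1423197320, 11969)), -1)) = Mul(21953, Pow(Rational(-1530607126, 11969), -1)) = Mul(21953, Rational(-11969, 1530607126)) = Rational(-262755457, 1530607126)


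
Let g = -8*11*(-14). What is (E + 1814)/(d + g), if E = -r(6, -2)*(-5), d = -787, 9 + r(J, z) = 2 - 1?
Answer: 1774/445 ≈ 3.9865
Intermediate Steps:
g = 1232 (g = -88*(-14) = 1232)
r(J, z) = -8 (r(J, z) = -9 + (2 - 1) = -9 + 1 = -8)
E = -40 (E = -1*(-8)*(-5) = 8*(-5) = -40)
(E + 1814)/(d + g) = (-40 + 1814)/(-787 + 1232) = 1774/445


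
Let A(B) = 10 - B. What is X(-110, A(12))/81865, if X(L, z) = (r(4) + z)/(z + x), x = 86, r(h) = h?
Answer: 1/3438330 ≈ 2.9084e-7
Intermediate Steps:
X(L, z) = (4 + z)/(86 + z) (X(L, z) = (4 + z)/(z + 86) = (4 + z)/(86 + z))
X(-110, A(12))/81865 = ((4 + (10 - 1*12))/(86 + (10 - 1*12)))/81865 = ((4 + (10 - 12))/(86 + (10 - 12)))*(1/81865) = ((4 - 2)/(86 - 2))*(1/81865) = (2/84)*(1/81865) = ((1/84)*2)*(1/81865) = (1/42)*(1/81865) = 1/3438330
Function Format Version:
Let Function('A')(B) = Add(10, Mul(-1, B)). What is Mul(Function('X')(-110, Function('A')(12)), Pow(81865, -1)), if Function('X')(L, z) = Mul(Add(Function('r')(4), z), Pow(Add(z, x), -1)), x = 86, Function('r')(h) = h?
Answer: Rational(1, 3438330) ≈ 2.9084e-7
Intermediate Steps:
Function('X')(L, z) = Mul(Pow(Add(86, z), -1), Add(4, z)) (Function('X')(L, z) = Mul(Add(4, z), Pow(Add(z, 86), -1)) = Mul(Add(4, z), Pow(Add(86, z), -1)) = Mul(Pow(Add(86, z), -1), Add(4, z)))
Mul(Function('X')(-110, Function('A')(12)), Pow(81865, -1)) = Mul(Mul(Pow(Add(86, Add(10, Mul(-1, 12))), -1), Add(4, Add(10, Mul(-1, 12)))), Pow(81865, -1)) = Mul(Mul(Pow(Add(86, Add(10, -12)), -1), Add(4, Add(10, -12))), Rational(1, 81865)) = Mul(Mul(Pow(Add(86, -2), -1), Add(4, -2)), Rational(1, 81865)) = Mul(Mul(Pow(84, -1), 2), Rational(1, 81865)) = Mul(Mul(Rational(1, 84), 2), Rational(1, 81865)) = Mul(Rational(1, 42), Rational(1, 81865)) = Rational(1, 3438330)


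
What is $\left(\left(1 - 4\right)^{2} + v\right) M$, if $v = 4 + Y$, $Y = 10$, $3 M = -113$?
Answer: $- \frac{2599}{3} \approx -866.33$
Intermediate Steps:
$M = - \frac{113}{3}$ ($M = \frac{1}{3} \left(-113\right) = - \frac{113}{3} \approx -37.667$)
$v = 14$ ($v = 4 + 10 = 14$)
$\left(\left(1 - 4\right)^{2} + v\right) M = \left(\left(1 - 4\right)^{2} + 14\right) \left(- \frac{113}{3}\right) = \left(\left(-3\right)^{2} + 14\right) \left(- \frac{113}{3}\right) = \left(9 + 14\right) \left(- \frac{113}{3}\right) = 23 \left(- \frac{113}{3}\right) = - \frac{2599}{3}$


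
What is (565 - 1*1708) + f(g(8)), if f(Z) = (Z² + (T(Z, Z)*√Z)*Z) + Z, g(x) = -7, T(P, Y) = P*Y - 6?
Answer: -1101 - 301*I*√7 ≈ -1101.0 - 796.37*I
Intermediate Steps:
T(P, Y) = -6 + P*Y
f(Z) = Z + Z² + Z^(3/2)*(-6 + Z²) (f(Z) = (Z² + ((-6 + Z*Z)*√Z)*Z) + Z = (Z² + ((-6 + Z²)*√Z)*Z) + Z = (Z² + (√Z*(-6 + Z²))*Z) + Z = (Z² + Z^(3/2)*(-6 + Z²)) + Z = Z + Z² + Z^(3/2)*(-6 + Z²))
(565 - 1*1708) + f(g(8)) = (565 - 1*1708) + (-7 + (-7)² + (-7)^(3/2)*(-6 + (-7)²)) = (565 - 1708) + (-7 + 49 + (-7*I*√7)*(-6 + 49)) = -1143 + (-7 + 49 - 7*I*√7*43) = -1143 + (-7 + 49 - 301*I*√7) = -1143 + (42 - 301*I*√7) = -1101 - 301*I*√7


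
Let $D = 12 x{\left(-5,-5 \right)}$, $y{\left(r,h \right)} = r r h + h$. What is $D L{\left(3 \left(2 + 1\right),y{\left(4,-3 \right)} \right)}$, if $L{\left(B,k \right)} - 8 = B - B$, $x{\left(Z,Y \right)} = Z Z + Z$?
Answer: $1920$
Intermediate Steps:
$x{\left(Z,Y \right)} = Z + Z^{2}$ ($x{\left(Z,Y \right)} = Z^{2} + Z = Z + Z^{2}$)
$y{\left(r,h \right)} = h + h r^{2}$ ($y{\left(r,h \right)} = r^{2} h + h = h r^{2} + h = h + h r^{2}$)
$L{\left(B,k \right)} = 8$ ($L{\left(B,k \right)} = 8 + \left(B - B\right) = 8 + 0 = 8$)
$D = 240$ ($D = 12 \left(- 5 \left(1 - 5\right)\right) = 12 \left(\left(-5\right) \left(-4\right)\right) = 12 \cdot 20 = 240$)
$D L{\left(3 \left(2 + 1\right),y{\left(4,-3 \right)} \right)} = 240 \cdot 8 = 1920$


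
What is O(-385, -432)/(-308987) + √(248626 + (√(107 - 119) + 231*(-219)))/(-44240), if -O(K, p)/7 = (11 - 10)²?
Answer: 1/44141 - √(198037 + 2*I*√3)/44240 ≈ -0.010036 - 8.7978e-8*I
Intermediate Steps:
O(K, p) = -7 (O(K, p) = -7*(11 - 10)² = -7*1² = -7*1 = -7)
O(-385, -432)/(-308987) + √(248626 + (√(107 - 119) + 231*(-219)))/(-44240) = -7/(-308987) + √(248626 + (√(107 - 119) + 231*(-219)))/(-44240) = -7*(-1/308987) + √(248626 + (√(-12) - 50589))*(-1/44240) = 1/44141 + √(248626 + (2*I*√3 - 50589))*(-1/44240) = 1/44141 + √(248626 + (-50589 + 2*I*√3))*(-1/44240) = 1/44141 + √(198037 + 2*I*√3)*(-1/44240) = 1/44141 - √(198037 + 2*I*√3)/44240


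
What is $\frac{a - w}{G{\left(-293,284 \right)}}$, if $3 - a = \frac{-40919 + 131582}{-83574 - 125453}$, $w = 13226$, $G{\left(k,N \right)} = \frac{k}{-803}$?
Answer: $- \frac{2219390306474}{61244911} \approx -36238.0$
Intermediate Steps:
$G{\left(k,N \right)} = - \frac{k}{803}$ ($G{\left(k,N \right)} = k \left(- \frac{1}{803}\right) = - \frac{k}{803}$)
$a = \frac{717744}{209027}$ ($a = 3 - \frac{-40919 + 131582}{-83574 - 125453} = 3 - \frac{90663}{-209027} = 3 - 90663 \left(- \frac{1}{209027}\right) = 3 - - \frac{90663}{209027} = 3 + \frac{90663}{209027} = \frac{717744}{209027} \approx 3.4337$)
$\frac{a - w}{G{\left(-293,284 \right)}} = \frac{\frac{717744}{209027} - 13226}{\left(- \frac{1}{803}\right) \left(-293\right)} = \frac{\frac{717744}{209027} - 13226}{\frac{293}{803}} = \left(- \frac{2763873358}{209027}\right) \frac{803}{293} = - \frac{2219390306474}{61244911}$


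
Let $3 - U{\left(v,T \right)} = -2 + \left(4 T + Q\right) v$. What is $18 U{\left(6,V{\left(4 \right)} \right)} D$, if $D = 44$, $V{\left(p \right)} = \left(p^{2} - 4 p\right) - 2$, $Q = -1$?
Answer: $46728$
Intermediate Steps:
$V{\left(p \right)} = -2 + p^{2} - 4 p$
$U{\left(v,T \right)} = 5 - v \left(-1 + 4 T\right)$ ($U{\left(v,T \right)} = 3 - \left(-2 + \left(4 T - 1\right) v\right) = 3 - \left(-2 + \left(-1 + 4 T\right) v\right) = 3 - \left(-2 + v \left(-1 + 4 T\right)\right) = 5 - v \left(-1 + 4 T\right)$)
$18 U{\left(6,V{\left(4 \right)} \right)} D = 18 \left(5 + 6 - 4 \left(-2 + 4^{2} - 16\right) 6\right) 44 = 18 \left(5 + 6 - 4 \left(-2 + 16 - 16\right) 6\right) 44 = 18 \left(5 + 6 - \left(-8\right) 6\right) 44 = 18 \left(5 + 6 + 48\right) 44 = 18 \cdot 59 \cdot 44 = 1062 \cdot 44 = 46728$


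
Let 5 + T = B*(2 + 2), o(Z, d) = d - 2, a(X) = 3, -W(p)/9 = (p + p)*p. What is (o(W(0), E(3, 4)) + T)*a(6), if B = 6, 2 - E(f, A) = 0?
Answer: 57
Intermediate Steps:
E(f, A) = 2 (E(f, A) = 2 - 1*0 = 2 + 0 = 2)
W(p) = -18*p² (W(p) = -9*(p + p)*p = -9*2*p*p = -18*p²)
o(Z, d) = -2 + d
T = 19 (T = -5 + 6*(2 + 2) = -5 + 6*4 = -5 + 24 = 19)
(o(W(0), E(3, 4)) + T)*a(6) = ((-2 + 2) + 19)*3 = (0 + 19)*3 = 19*3 = 57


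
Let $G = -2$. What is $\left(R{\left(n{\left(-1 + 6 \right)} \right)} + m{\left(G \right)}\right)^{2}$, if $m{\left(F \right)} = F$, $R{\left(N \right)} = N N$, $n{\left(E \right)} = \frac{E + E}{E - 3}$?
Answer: $529$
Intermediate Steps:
$n{\left(E \right)} = \frac{2 E}{-3 + E}$
$R{\left(N \right)} = N^{2}$
$\left(R{\left(n{\left(-1 + 6 \right)} \right)} + m{\left(G \right)}\right)^{2} = \left(\left(\frac{2 \left(-1 + 6\right)}{-3 + \left(-1 + 6\right)}\right)^{2} - 2\right)^{2} = \left(\left(2 \cdot 5 \frac{1}{-3 + 5}\right)^{2} - 2\right)^{2} = \left(\left(2 \cdot 5 \cdot \frac{1}{2}\right)^{2} - 2\right)^{2} = \left(5^{2} - 2\right)^{2} = \left(25 - 2\right)^{2} = 23^{2} = 529$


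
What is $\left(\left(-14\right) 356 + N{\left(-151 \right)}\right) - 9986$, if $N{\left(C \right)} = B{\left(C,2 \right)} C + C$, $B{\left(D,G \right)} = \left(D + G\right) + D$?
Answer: $30179$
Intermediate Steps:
$B{\left(D,G \right)} = G + 2 D$
$N{\left(C \right)} = C + C \left(2 + 2 C\right)$ ($N{\left(C \right)} = \left(2 + 2 C\right) C + C = C \left(2 + 2 C\right) + C = C + C \left(2 + 2 C\right)$)
$\left(\left(-14\right) 356 + N{\left(-151 \right)}\right) - 9986 = \left(\left(-14\right) 356 - 151 \left(3 + 2 \left(-151\right)\right)\right) - 9986 = \left(-4984 - 151 \left(3 - 302\right)\right) - 9986 = \left(-4984 - -45149\right) - 9986 = \left(-4984 + 45149\right) - 9986 = 40165 - 9986 = 30179$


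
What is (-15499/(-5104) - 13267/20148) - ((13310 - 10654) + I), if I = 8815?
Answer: -26804095967/2337168 ≈ -11469.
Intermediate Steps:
(-15499/(-5104) - 13267/20148) - ((13310 - 10654) + I) = (-15499/(-5104) - 13267/20148) - ((13310 - 10654) + 8815) = (-15499*(-1/5104) - 13267*1/20148) - (2656 + 8815) = (1409/464 - 13267/20148) - 1*11471 = 5558161/2337168 - 11471 = -26804095967/2337168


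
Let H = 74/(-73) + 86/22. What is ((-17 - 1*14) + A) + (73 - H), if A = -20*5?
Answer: -48899/803 ≈ -60.895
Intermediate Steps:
H = 2325/803 (H = 74*(-1/73) + 86*(1/22) = -74/73 + 43/11 = 2325/803 ≈ 2.8954)
A = -100
((-17 - 1*14) + A) + (73 - H) = ((-17 - 1*14) - 100) + (73 - 1*2325/803) = ((-17 - 14) - 100) + (73 - 2325/803) = (-31 - 100) + 56294/803 = -131 + 56294/803 = -48899/803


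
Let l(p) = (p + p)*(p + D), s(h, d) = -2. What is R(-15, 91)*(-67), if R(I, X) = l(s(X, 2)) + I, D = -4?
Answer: -603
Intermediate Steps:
l(p) = 2*p*(-4 + p) (l(p) = (p + p)*(p - 4) = (2*p)*(-4 + p) = 2*p*(-4 + p))
R(I, X) = 24 + I (R(I, X) = 2*(-2)*(-4 - 2) + I = 2*(-2)*(-6) + I = 24 + I)
R(-15, 91)*(-67) = (24 - 15)*(-67) = 9*(-67) = -603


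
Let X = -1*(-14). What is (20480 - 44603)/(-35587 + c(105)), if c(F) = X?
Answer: 24123/35573 ≈ 0.67813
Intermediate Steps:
X = 14
c(F) = 14
(20480 - 44603)/(-35587 + c(105)) = (20480 - 44603)/(-35587 + 14) = -24123/(-35573) = -24123*(-1/35573) = 24123/35573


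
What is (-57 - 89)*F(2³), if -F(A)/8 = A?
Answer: 9344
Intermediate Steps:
F(A) = -8*A
(-57 - 89)*F(2³) = (-57 - 89)*(-8*2³) = -(-1168)*8 = -146*(-64) = 9344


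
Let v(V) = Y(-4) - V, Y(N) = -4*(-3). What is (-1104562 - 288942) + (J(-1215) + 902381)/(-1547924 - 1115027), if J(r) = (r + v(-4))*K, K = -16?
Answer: -3710833791869/2662951 ≈ -1.3935e+6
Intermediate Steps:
Y(N) = 12
v(V) = 12 - V
J(r) = -256 - 16*r (J(r) = (r + (12 - 1*(-4)))*(-16) = (r + (12 + 4))*(-16) = (r + 16)*(-16) = (16 + r)*(-16) = -256 - 16*r)
(-1104562 - 288942) + (J(-1215) + 902381)/(-1547924 - 1115027) = (-1104562 - 288942) + ((-256 - 16*(-1215)) + 902381)/(-1547924 - 1115027) = -1393504 + ((-256 + 19440) + 902381)/(-2662951) = -1393504 + (19184 + 902381)*(-1/2662951) = -1393504 + 921565*(-1/2662951) = -1393504 - 921565/2662951 = -3710833791869/2662951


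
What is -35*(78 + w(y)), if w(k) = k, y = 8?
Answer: -3010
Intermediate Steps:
-35*(78 + w(y)) = -35*(78 + 8) = -35*86 = -3010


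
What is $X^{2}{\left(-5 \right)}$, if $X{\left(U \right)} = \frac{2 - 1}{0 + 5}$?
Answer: $\frac{1}{25} \approx 0.04$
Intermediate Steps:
$X{\left(U \right)} = \frac{1}{5}$ ($X{\left(U \right)} = 1 \cdot \frac{1}{5} = \frac{1}{5}$)
$X^{2}{\left(-5 \right)} = \left(\frac{1}{5}\right)^{2} = \frac{1}{25}$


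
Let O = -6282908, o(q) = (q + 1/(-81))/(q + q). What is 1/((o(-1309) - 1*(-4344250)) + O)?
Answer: -106029/205553916067 ≈ -5.1582e-7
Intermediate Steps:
o(q) = (-1/81 + q)/(2*q) (o(q) = (q - 1/81)/((2*q)) = (-1/81 + q)*(1/(2*q)) = (-1/81 + q)/(2*q))
1/((o(-1309) - 1*(-4344250)) + O) = 1/(((1/162)*(-1 + 81*(-1309))/(-1309) - 1*(-4344250)) - 6282908) = 1/(((1/162)*(-1/1309)*(-1 - 106029) + 4344250) - 6282908) = 1/(((1/162)*(-1/1309)*(-106030) + 4344250) - 6282908) = 1/((53015/106029 + 4344250) - 6282908) = 1/(460616536265/106029 - 6282908) = 1/(-205553916067/106029) = -106029/205553916067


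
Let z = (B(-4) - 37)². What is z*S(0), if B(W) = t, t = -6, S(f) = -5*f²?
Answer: 0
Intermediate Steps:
B(W) = -6
z = 1849 (z = (-6 - 37)² = (-43)² = 1849)
z*S(0) = 1849*(-5*0²) = 1849*(-5*0) = 1849*0 = 0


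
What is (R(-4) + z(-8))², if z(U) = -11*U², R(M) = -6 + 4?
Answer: 498436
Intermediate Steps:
R(M) = -2
(R(-4) + z(-8))² = (-2 - 11*(-8)²)² = (-2 - 11*64)² = (-2 - 704)² = (-706)² = 498436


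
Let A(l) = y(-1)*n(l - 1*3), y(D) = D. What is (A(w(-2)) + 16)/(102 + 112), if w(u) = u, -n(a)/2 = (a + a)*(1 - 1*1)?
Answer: 8/107 ≈ 0.074766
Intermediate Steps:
n(a) = 0 (n(a) = -2*(a + a)*(1 - 1*1) = -2*2*a*(1 - 1) = -2*2*a*0 = -2*0 = 0)
A(l) = 0 (A(l) = -1*0 = 0)
(A(w(-2)) + 16)/(102 + 112) = (0 + 16)/(102 + 112) = 16/214 = (1/214)*16 = 8/107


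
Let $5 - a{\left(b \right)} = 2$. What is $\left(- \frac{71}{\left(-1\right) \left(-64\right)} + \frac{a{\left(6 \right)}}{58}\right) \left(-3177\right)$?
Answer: $\frac{6236451}{1856} \approx 3360.2$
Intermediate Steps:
$a{\left(b \right)} = 3$ ($a{\left(b \right)} = 5 - 2 = 3$)
$\left(- \frac{71}{\left(-1\right) \left(-64\right)} + \frac{a{\left(6 \right)}}{58}\right) \left(-3177\right) = \left(- \frac{71}{\left(-1\right) \left(-64\right)} + \frac{3}{58}\right) \left(-3177\right) = \left(- \frac{71}{64} + 3 \cdot \frac{1}{58}\right) \left(-3177\right) = \left(\left(-71\right) \frac{1}{64} + \frac{3}{58}\right) \left(-3177\right) = \left(- \frac{71}{64} + \frac{3}{58}\right) \left(-3177\right) = \left(- \frac{1963}{1856}\right) \left(-3177\right) = \frac{6236451}{1856}$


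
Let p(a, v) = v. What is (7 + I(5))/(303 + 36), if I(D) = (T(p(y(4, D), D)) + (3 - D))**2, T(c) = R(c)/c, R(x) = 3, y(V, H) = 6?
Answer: 224/8475 ≈ 0.026431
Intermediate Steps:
T(c) = 3/c
I(D) = (3 - D + 3/D)**2 (I(D) = (3/D + (3 - D))**2 = (3 - D + 3/D)**2)
(7 + I(5))/(303 + 36) = (7 + (3 + 5*(3 - 1*5))**2/5**2)/(303 + 36) = (7 + (3 + 5*(3 - 5))**2/25)/339 = (7 + (3 + 5*(-2))**2/25)*(1/339) = (7 + (3 - 10)**2/25)*(1/339) = (7 + (1/25)*(-7)**2)*(1/339) = (7 + (1/25)*49)*(1/339) = (7 + 49/25)*(1/339) = (224/25)*(1/339) = 224/8475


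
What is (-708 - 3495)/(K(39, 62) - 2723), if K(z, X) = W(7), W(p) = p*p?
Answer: 4203/2674 ≈ 1.5718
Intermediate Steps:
W(p) = p**2
K(z, X) = 49 (K(z, X) = 7**2 = 49)
(-708 - 3495)/(K(39, 62) - 2723) = (-708 - 3495)/(49 - 2723) = -4203/(-2674) = -4203*(-1/2674) = 4203/2674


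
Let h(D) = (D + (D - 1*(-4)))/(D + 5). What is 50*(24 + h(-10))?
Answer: 1360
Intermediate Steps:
h(D) = (4 + 2*D)/(5 + D) (h(D) = (D + (D + 4))/(5 + D) = (D + (4 + D))/(5 + D) = (4 + 2*D)/(5 + D))
50*(24 + h(-10)) = 50*(24 + 2*(2 - 10)/(5 - 10)) = 50*(24 + 2*(-8)/(-5)) = 50*(24 + 2*(-1/5)*(-8)) = 50*(24 + 16/5) = 50*(136/5) = 1360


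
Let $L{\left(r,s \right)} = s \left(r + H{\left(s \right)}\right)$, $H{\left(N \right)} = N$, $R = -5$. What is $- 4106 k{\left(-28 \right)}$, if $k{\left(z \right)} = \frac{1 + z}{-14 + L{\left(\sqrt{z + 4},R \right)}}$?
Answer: $\frac{1219482}{721} + \frac{1108620 i \sqrt{6}}{721} \approx 1691.4 + 3766.4 i$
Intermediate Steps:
$L{\left(r,s \right)} = s \left(r + s\right)$
$k{\left(z \right)} = \frac{1 + z}{11 - 5 \sqrt{4 + z}}$ ($k{\left(z \right)} = \frac{1 + z}{-14 - 5 \left(\sqrt{z + 4} - 5\right)} = \frac{1 + z}{-14 - 5 \left(\sqrt{4 + z} - 5\right)} = \frac{1 + z}{-14 - 5 \left(-5 + \sqrt{4 + z}\right)} = \frac{1 + z}{-14 - \left(-25 + 5 \sqrt{4 + z}\right)} = \frac{1 + z}{11 - 5 \sqrt{4 + z}}$)
$- 4106 k{\left(-28 \right)} = - 4106 \frac{-1 - -28}{-11 + 5 \sqrt{4 - 28}} = - 4106 \frac{-1 + 28}{-11 + 5 \sqrt{-24}} = - 4106 \frac{1}{-11 + 5 \cdot 2 i \sqrt{6}} \cdot 27 = - 4106 \frac{1}{-11 + 10 i \sqrt{6}} \cdot 27 = - 4106 \frac{27}{-11 + 10 i \sqrt{6}} = - \frac{110862}{-11 + 10 i \sqrt{6}}$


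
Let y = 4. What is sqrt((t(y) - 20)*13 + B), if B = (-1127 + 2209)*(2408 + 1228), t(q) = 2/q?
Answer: sqrt(15735594)/2 ≈ 1983.4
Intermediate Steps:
B = 3934152 (B = 1082*3636 = 3934152)
sqrt((t(y) - 20)*13 + B) = sqrt((2/4 - 20)*13 + 3934152) = sqrt((2*(1/4) - 20)*13 + 3934152) = sqrt((1/2 - 20)*13 + 3934152) = sqrt(-39/2*13 + 3934152) = sqrt(-507/2 + 3934152) = sqrt(7867797/2) = sqrt(15735594)/2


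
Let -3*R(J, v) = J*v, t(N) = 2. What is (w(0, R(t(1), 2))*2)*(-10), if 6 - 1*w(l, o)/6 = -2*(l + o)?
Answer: -400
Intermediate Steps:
R(J, v) = -J*v/3
w(l, o) = 36 + 12*l + 12*o (w(l, o) = 36 - (-12)*(l + o) = 36 - 6*(-2*l - 2*o) = 36 + (12*l + 12*o) = 36 + 12*l + 12*o)
(w(0, R(t(1), 2))*2)*(-10) = ((36 + 12*0 + 12*(-1/3*2*2))*2)*(-10) = ((36 + 0 + 12*(-4/3))*2)*(-10) = ((36 + 0 - 16)*2)*(-10) = (20*2)*(-10) = 40*(-10) = -400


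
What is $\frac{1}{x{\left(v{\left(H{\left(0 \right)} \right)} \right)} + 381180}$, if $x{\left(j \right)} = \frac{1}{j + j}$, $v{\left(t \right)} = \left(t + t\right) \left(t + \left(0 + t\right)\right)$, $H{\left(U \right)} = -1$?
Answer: $\frac{8}{3049441} \approx 2.6234 \cdot 10^{-6}$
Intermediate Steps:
$v{\left(t \right)} = 4 t^{2}$ ($v{\left(t \right)} = 2 t \left(t + t\right) = 2 t 2 t = 4 t^{2}$)
$x{\left(j \right)} = \frac{1}{2 j}$
$\frac{1}{x{\left(v{\left(H{\left(0 \right)} \right)} \right)} + 381180} = \frac{1}{\frac{1}{2 \cdot 4 \left(-1\right)^{2}} + 381180} = \frac{1}{\frac{1}{2 \cdot 4 \cdot 1} + 381180} = \frac{1}{\frac{1}{2 \cdot 4} + 381180} = \frac{1}{\frac{1}{2} \cdot \frac{1}{4} + 381180} = \frac{1}{\frac{1}{8} + 381180} = \frac{1}{\frac{3049441}{8}} = \frac{8}{3049441}$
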